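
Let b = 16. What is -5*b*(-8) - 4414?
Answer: -3774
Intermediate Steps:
-5*b*(-8) - 4414 = -5*16*(-8) - 4414 = -80*(-8) - 4414 = 640 - 4414 = -3774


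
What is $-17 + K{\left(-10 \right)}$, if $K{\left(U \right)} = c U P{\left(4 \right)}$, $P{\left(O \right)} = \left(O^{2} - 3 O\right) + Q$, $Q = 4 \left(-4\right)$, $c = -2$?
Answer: $-257$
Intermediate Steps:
$Q = -16$
$P{\left(O \right)} = -16 + O^{2} - 3 O$ ($P{\left(O \right)} = \left(O^{2} - 3 O\right) - 16 = -16 + O^{2} - 3 O$)
$K{\left(U \right)} = 24 U$ ($K{\left(U \right)} = - 2 U \left(-16 + 4^{2} - 12\right) = - 2 U \left(-16 + 16 - 12\right) = - 2 U \left(-12\right) = 24 U$)
$-17 + K{\left(-10 \right)} = -17 + 24 \left(-10\right) = -17 - 240 = -257$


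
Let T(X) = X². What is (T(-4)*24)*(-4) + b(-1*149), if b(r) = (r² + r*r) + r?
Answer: 42717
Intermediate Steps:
b(r) = r + 2*r² (b(r) = (r² + r²) + r = 2*r² + r = r + 2*r²)
(T(-4)*24)*(-4) + b(-1*149) = ((-4)²*24)*(-4) + (-1*149)*(1 + 2*(-1*149)) = (16*24)*(-4) - 149*(1 + 2*(-149)) = 384*(-4) - 149*(1 - 298) = -1536 - 149*(-297) = -1536 + 44253 = 42717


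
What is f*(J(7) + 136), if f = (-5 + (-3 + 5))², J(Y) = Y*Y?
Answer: 1665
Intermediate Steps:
J(Y) = Y²
f = 9 (f = (-5 + 2)² = (-3)² = 9)
f*(J(7) + 136) = 9*(7² + 136) = 9*(49 + 136) = 9*185 = 1665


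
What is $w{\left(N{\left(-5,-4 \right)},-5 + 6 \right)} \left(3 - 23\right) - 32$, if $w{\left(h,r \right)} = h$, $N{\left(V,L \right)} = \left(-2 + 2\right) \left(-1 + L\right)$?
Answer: $-32$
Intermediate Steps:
$N{\left(V,L \right)} = 0$ ($N{\left(V,L \right)} = 0 \left(-1 + L\right) = 0$)
$w{\left(N{\left(-5,-4 \right)},-5 + 6 \right)} \left(3 - 23\right) - 32 = 0 \left(3 - 23\right) - 32 = 0 \left(-20\right) - 32 = 0 - 32 = -32$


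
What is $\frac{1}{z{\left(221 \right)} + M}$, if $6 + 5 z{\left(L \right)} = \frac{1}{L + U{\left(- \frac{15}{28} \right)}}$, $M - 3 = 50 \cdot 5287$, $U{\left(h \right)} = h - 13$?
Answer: $\frac{29045}{7678098059} \approx 3.7828 \cdot 10^{-6}$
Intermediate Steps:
$U{\left(h \right)} = -13 + h$ ($U{\left(h \right)} = h - 13 = -13 + h$)
$M = 264353$ ($M = 3 + 50 \cdot 5287 = 3 + 264350 = 264353$)
$z{\left(L \right)} = - \frac{6}{5} + \frac{1}{5 \left(- \frac{379}{28} + L\right)}$ ($z{\left(L \right)} = - \frac{6}{5} + \frac{1}{5 \left(L - \left(13 + \frac{15}{28}\right)\right)} = - \frac{6}{5} + \frac{1}{5 \left(L - \frac{379}{28}\right)} = - \frac{6}{5} + \frac{1}{5 \left(- \frac{379}{28} + L\right)}$)
$\frac{1}{z{\left(221 \right)} + M} = \frac{1}{\frac{2 \left(1151 - 18564\right)}{5 \left(-379 + 28 \cdot 221\right)} + 264353} = \frac{1}{\frac{2 \left(1151 - 18564\right)}{5 \left(-379 + 6188\right)} + 264353} = \frac{1}{\frac{2}{5} \cdot \frac{1}{5809} \left(-17413\right) + 264353} = \frac{1}{- \frac{34826}{29045} + 264353} = \frac{1}{\frac{7678098059}{29045}} = \frac{29045}{7678098059}$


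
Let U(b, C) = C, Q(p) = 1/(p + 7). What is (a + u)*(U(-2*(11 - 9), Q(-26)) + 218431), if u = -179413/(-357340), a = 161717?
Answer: 59957903192450571/1697365 ≈ 3.5324e+10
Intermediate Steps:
Q(p) = 1/(7 + p)
u = 179413/357340 (u = -179413*(-1/357340) = 179413/357340 ≈ 0.50208)
(a + u)*(U(-2*(11 - 9), Q(-26)) + 218431) = (161717 + 179413/357340)*(1/(7 - 26) + 218431) = 57788132193*(1/(-19) + 218431)/357340 = 57788132193*(-1/19 + 218431)/357340 = (57788132193/357340)*(4150188/19) = 59957903192450571/1697365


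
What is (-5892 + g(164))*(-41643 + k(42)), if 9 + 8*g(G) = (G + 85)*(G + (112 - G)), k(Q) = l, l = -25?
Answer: 200600169/2 ≈ 1.0030e+8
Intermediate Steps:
k(Q) = -25
g(G) = 9511/8 + 14*G (g(G) = -9/8 + ((G + 85)*(G + (112 - G)))/8 = -9/8 + ((85 + G)*112)/8 = -9/8 + (9520 + 112*G)/8 = -9/8 + (1190 + 14*G) = 9511/8 + 14*G)
(-5892 + g(164))*(-41643 + k(42)) = (-5892 + (9511/8 + 14*164))*(-41643 - 25) = (-5892 + (9511/8 + 2296))*(-41668) = (-5892 + 27879/8)*(-41668) = -19257/8*(-41668) = 200600169/2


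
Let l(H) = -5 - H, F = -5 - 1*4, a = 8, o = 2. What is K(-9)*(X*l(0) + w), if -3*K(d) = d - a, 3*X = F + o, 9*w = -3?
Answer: 578/9 ≈ 64.222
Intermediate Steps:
w = -⅓ (w = (⅑)*(-3) = -⅓ ≈ -0.33333)
F = -9 (F = -5 - 4 = -9)
X = -7/3 (X = (-9 + 2)/3 = (⅓)*(-7) = -7/3 ≈ -2.3333)
K(d) = 8/3 - d/3 (K(d) = -(d - 1*8)/3 = -(d - 8)/3 = -(-8 + d)/3 = 8/3 - d/3)
K(-9)*(X*l(0) + w) = (8/3 - ⅓*(-9))*(-7*(-5 - 1*0)/3 - ⅓) = (8/3 + 3)*(-7*(-5 + 0)/3 - ⅓) = 17*(-7/3*(-5) - ⅓)/3 = 17*(35/3 - ⅓)/3 = (17/3)*(34/3) = 578/9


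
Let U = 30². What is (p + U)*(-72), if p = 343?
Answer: -89496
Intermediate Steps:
U = 900
(p + U)*(-72) = (343 + 900)*(-72) = 1243*(-72) = -89496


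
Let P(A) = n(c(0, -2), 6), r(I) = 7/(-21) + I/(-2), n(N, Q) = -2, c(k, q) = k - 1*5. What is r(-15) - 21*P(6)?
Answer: 295/6 ≈ 49.167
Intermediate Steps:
c(k, q) = -5 + k (c(k, q) = k - 5 = -5 + k)
r(I) = -⅓ - I/2 (r(I) = 7*(-1/21) + I*(-½) = -⅓ - I/2)
P(A) = -2
r(-15) - 21*P(6) = (-⅓ - ½*(-15)) - 21*(-2) = (-⅓ + 15/2) - 1*(-42) = 43/6 + 42 = 295/6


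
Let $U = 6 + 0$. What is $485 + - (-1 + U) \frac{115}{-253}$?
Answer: $\frac{5360}{11} \approx 487.27$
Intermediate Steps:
$U = 6$
$485 + - (-1 + U) \frac{115}{-253} = 485 + - (-1 + 6) \frac{115}{-253} = 485 + \left(-1\right) 5 \cdot 115 \left(- \frac{1}{253}\right) = 485 - - \frac{25}{11} = 485 + \frac{25}{11} = \frac{5360}{11}$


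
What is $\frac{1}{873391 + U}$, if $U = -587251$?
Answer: $\frac{1}{286140} \approx 3.4948 \cdot 10^{-6}$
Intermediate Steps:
$\frac{1}{873391 + U} = \frac{1}{873391 - 587251} = \frac{1}{286140}$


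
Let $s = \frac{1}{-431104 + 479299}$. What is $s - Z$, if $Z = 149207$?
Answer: $- \frac{7191031364}{48195} \approx -1.4921 \cdot 10^{5}$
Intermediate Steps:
$s = \frac{1}{48195} \approx 2.0749 \cdot 10^{-5}$
$s - Z = \frac{1}{48195} - 149207 = - \frac{7191031364}{48195}$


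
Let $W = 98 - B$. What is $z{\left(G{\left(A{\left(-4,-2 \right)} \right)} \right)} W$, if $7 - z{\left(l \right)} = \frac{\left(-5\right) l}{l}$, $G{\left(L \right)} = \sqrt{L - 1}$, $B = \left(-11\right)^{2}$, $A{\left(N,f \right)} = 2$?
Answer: $-276$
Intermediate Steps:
$B = 121$
$G{\left(L \right)} = \sqrt{-1 + L}$
$z{\left(l \right)} = 12$ ($z{\left(l \right)} = 7 - \frac{\left(-5\right) l}{l} = 7 - -5 = 7 + 5 = 12$)
$W = -23$ ($W = 98 - 121 = -23$)
$z{\left(G{\left(A{\left(-4,-2 \right)} \right)} \right)} W = 12 \left(-23\right) = -276$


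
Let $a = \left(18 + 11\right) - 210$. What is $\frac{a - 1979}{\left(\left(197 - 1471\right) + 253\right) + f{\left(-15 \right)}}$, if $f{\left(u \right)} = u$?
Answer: $\frac{540}{259} \approx 2.0849$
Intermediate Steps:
$a = -181$ ($a = 29 - 210 = -181$)
$\frac{a - 1979}{\left(\left(197 - 1471\right) + 253\right) + f{\left(-15 \right)}} = \frac{-181 - 1979}{\left(\left(197 - 1471\right) + 253\right) - 15} = - \frac{2160}{\left(-1274 + 253\right) - 15} = - \frac{2160}{-1021 - 15} = - \frac{2160}{-1036} = \left(-2160\right) \left(- \frac{1}{1036}\right) = \frac{540}{259}$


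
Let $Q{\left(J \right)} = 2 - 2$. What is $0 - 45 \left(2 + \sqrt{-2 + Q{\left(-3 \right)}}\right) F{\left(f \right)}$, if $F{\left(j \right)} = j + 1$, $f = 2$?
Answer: $-270 - 135 i \sqrt{2} \approx -270.0 - 190.92 i$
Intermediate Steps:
$Q{\left(J \right)} = 0$ ($Q{\left(J \right)} = 2 - 2 = 0$)
$F{\left(j \right)} = 1 + j$
$0 - 45 \left(2 + \sqrt{-2 + Q{\left(-3 \right)}}\right) F{\left(f \right)} = 0 - 45 \left(2 + \sqrt{-2 + 0}\right) \left(1 + 2\right) = 0 - 45 \left(2 + \sqrt{-2}\right) 3 = 0 - 45 \left(2 + i \sqrt{2}\right) 3 = 0 - 45 \left(6 + 3 i \sqrt{2}\right) = 0 - \left(270 + 135 i \sqrt{2}\right) = -270 - 135 i \sqrt{2}$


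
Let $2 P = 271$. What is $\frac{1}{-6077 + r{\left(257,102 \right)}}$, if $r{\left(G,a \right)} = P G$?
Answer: $\frac{2}{57493} \approx 3.4787 \cdot 10^{-5}$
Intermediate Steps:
$P = \frac{271}{2}$ ($P = \frac{1}{2} \cdot 271 = \frac{271}{2} \approx 135.5$)
$r{\left(G,a \right)} = \frac{271 G}{2}$
$\frac{1}{-6077 + r{\left(257,102 \right)}} = \frac{1}{-6077 + \frac{271}{2} \cdot 257} = \frac{1}{-6077 + \frac{69647}{2}} = \frac{1}{\frac{57493}{2}} = \frac{2}{57493}$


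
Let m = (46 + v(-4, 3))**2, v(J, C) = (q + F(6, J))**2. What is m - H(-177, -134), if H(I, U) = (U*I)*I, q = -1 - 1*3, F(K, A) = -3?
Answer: 4207111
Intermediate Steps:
q = -4 (q = -1 - 3 = -4)
H(I, U) = U*I**2 (H(I, U) = (I*U)*I = U*I**2)
v(J, C) = 49 (v(J, C) = (-4 - 3)**2 = (-7)**2 = 49)
m = 9025 (m = (46 + 49)**2 = 95**2 = 9025)
m - H(-177, -134) = 9025 - (-134)*(-177)**2 = 9025 - (-134)*31329 = 9025 - 1*(-4198086) = 9025 + 4198086 = 4207111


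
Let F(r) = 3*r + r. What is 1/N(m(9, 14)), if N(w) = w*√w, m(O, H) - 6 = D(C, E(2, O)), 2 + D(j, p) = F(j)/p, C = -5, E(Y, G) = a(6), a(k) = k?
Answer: 3*√6/4 ≈ 1.8371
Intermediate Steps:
F(r) = 4*r
E(Y, G) = 6
D(j, p) = -2 + 4*j/p (D(j, p) = -2 + (4*j)/p = -2 + 4*j/p)
m(O, H) = ⅔ (m(O, H) = 6 + (-2 + 4*(-5)/6) = 6 + (-2 + 4*(-5)*(⅙)) = 6 + (-2 - 10/3) = 6 - 16/3 = ⅔)
N(w) = w^(3/2)
1/N(m(9, 14)) = 1/((⅔)^(3/2)) = 1/(2*√6/9) = 3*√6/4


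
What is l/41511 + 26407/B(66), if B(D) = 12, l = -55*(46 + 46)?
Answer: 365373419/166044 ≈ 2200.5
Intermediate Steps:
l = -5060 (l = -55*92 = -5060)
l/41511 + 26407/B(66) = -5060/41511 + 26407/12 = 365373419/166044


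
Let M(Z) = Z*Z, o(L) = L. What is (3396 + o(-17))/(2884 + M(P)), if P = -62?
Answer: 3379/6728 ≈ 0.50223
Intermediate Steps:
M(Z) = Z²
(3396 + o(-17))/(2884 + M(P)) = (3396 - 17)/(2884 + (-62)²) = 3379/(2884 + 3844) = 3379/6728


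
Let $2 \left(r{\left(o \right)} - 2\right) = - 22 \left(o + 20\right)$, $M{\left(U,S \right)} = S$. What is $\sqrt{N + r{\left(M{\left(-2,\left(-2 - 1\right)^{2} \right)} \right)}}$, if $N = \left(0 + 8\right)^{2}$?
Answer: $i \sqrt{253} \approx 15.906 i$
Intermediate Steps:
$r{\left(o \right)} = -218 - 11 o$ ($r{\left(o \right)} = 2 + \frac{\left(-22\right) \left(o + 20\right)}{2} = 2 + \frac{\left(-22\right) \left(20 + o\right)}{2} = 2 + \frac{-440 - 22 o}{2} = 2 - \left(220 + 11 o\right) = -218 - 11 o$)
$N = 64$ ($N = 8^{2} = 64$)
$\sqrt{N + r{\left(M{\left(-2,\left(-2 - 1\right)^{2} \right)} \right)}} = \sqrt{64 - \left(218 + 11 \left(-2 - 1\right)^{2}\right)} = \sqrt{64 - \left(218 + 11 \left(-3\right)^{2}\right)} = \sqrt{64 - 317} = \sqrt{-253} = i \sqrt{253}$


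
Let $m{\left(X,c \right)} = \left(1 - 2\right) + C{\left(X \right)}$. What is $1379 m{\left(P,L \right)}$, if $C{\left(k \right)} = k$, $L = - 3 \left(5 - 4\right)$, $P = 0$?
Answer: $-1379$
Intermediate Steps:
$L = -3$ ($L = \left(-3\right) 1 = -3$)
$m{\left(X,c \right)} = -1 + X$ ($m{\left(X,c \right)} = \left(1 - 2\right) + X = -1 + X$)
$1379 m{\left(P,L \right)} = 1379 \left(-1 + 0\right) = 1379 \left(-1\right) = -1379$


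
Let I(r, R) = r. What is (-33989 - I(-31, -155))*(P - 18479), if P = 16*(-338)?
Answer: 811154746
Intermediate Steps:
P = -5408
(-33989 - I(-31, -155))*(P - 18479) = (-33989 - 1*(-31))*(-5408 - 18479) = (-33989 + 31)*(-23887) = -33958*(-23887) = 811154746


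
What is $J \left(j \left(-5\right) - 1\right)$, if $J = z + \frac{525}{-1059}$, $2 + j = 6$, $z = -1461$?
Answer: $\frac{10834068}{353} \approx 30691.0$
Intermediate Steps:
$j = 4$ ($j = -2 + 6 = 4$)
$J = - \frac{515908}{353}$ ($J = -1461 + \frac{525}{-1059} = -1461 + 525 \left(- \frac{1}{1059}\right) = -1461 - \frac{175}{353} = - \frac{515908}{353} \approx -1461.5$)
$J \left(j \left(-5\right) - 1\right) = - \frac{515908 \left(4 \left(-5\right) - 1\right)}{353} = - \frac{515908 \left(-20 - 1\right)}{353} = \left(- \frac{515908}{353}\right) \left(-21\right) = \frac{10834068}{353}$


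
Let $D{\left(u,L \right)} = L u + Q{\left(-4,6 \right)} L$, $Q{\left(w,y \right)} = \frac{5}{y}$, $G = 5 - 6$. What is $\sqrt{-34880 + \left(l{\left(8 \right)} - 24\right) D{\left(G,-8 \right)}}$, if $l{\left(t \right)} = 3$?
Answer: $2 i \sqrt{8727} \approx 186.84 i$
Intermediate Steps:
$G = -1$ ($G = 5 - 6 = -1$)
$D{\left(u,L \right)} = \frac{5 L}{6} + L u$ ($D{\left(u,L \right)} = L u + \frac{5}{6} L = L u + 5 \cdot \frac{1}{6} L = L u + \frac{5 L}{6} = \frac{5 L}{6} + L u$)
$\sqrt{-34880 + \left(l{\left(8 \right)} - 24\right) D{\left(G,-8 \right)}} = \sqrt{-34880 + \left(3 - 24\right) \frac{1}{6} \left(-8\right) \left(5 + 6 \left(-1\right)\right)} = \sqrt{-34880 - 21 \cdot \frac{1}{6} \left(-8\right) \left(5 - 6\right)} = \sqrt{-34880 - 21 \cdot \frac{1}{6} \left(-8\right) \left(-1\right)} = \sqrt{-34880 - 28} = \sqrt{-34908} = 2 i \sqrt{8727}$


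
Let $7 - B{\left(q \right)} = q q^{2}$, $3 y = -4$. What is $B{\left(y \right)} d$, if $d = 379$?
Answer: $\frac{95887}{27} \approx 3551.4$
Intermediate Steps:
$y = - \frac{4}{3}$ ($y = \frac{1}{3} \left(-4\right) = - \frac{4}{3} \approx -1.3333$)
$B{\left(q \right)} = 7 - q^{3}$ ($B{\left(q \right)} = 7 - q q^{2} = 7 - q^{3}$)
$B{\left(y \right)} d = \left(7 - \left(- \frac{4}{3}\right)^{3}\right) 379 = \left(7 - - \frac{64}{27}\right) 379 = \left(7 + \frac{64}{27}\right) 379 = \frac{253}{27} \cdot 379 = \frac{95887}{27}$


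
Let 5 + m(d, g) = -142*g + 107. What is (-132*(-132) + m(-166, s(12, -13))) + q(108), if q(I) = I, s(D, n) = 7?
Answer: 16640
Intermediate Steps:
m(d, g) = 102 - 142*g (m(d, g) = -5 + (-142*g + 107) = -5 + (107 - 142*g) = 102 - 142*g)
(-132*(-132) + m(-166, s(12, -13))) + q(108) = (-132*(-132) + (102 - 142*7)) + 108 = (17424 + (102 - 994)) + 108 = (17424 - 892) + 108 = 16532 + 108 = 16640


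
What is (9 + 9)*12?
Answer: 216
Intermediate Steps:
(9 + 9)*12 = 18*12 = 216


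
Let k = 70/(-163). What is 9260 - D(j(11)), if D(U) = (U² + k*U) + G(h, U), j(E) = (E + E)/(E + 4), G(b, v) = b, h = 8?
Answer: 339261308/36675 ≈ 9250.5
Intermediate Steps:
j(E) = 2*E/(4 + E) (j(E) = (2*E)/(4 + E) = 2*E/(4 + E))
k = -70/163 (k = 70*(-1/163) = -70/163 ≈ -0.42945)
D(U) = 8 + U² - 70*U/163 (D(U) = (U² - 70*U/163) + 8 = 8 + U² - 70*U/163)
9260 - D(j(11)) = 9260 - (8 + (2*11/(4 + 11))² - 140*11/(163*(4 + 11))) = 9260 - (8 + (2*11/15)² - 140*11/(163*15)) = 9260 - (8 + (2*11*(1/15))² - 140*11/(163*15)) = 9260 - (8 + (22/15)² - 70/163*22/15) = 9260 - (8 + 484/225 - 308/489) = 9260 - 1*349192/36675 = 9260 - 349192/36675 = 339261308/36675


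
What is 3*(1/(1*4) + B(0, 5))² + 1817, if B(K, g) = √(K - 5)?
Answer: 28835/16 + 3*I*√5/2 ≈ 1802.2 + 3.3541*I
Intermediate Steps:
B(K, g) = √(-5 + K)
3*(1/(1*4) + B(0, 5))² + 1817 = 3*(1/(1*4) + √(-5 + 0))² + 1817 = 3*(1/4 + √(-5))² + 1817 = 3*(1*(¼) + I*√5)² + 1817 = 3*(¼ + I*√5)² + 1817 = 1817 + 3*(¼ + I*√5)²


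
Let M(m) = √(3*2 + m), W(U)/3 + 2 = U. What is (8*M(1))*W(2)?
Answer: 0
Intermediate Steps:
W(U) = -6 + 3*U
M(m) = √(6 + m)
(8*M(1))*W(2) = (8*√(6 + 1))*(-6 + 3*2) = (8*√7)*(-6 + 6) = (8*√7)*0 = 0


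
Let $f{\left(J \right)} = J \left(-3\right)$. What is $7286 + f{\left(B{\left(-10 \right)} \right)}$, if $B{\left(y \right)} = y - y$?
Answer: $7286$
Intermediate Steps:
$B{\left(y \right)} = 0$
$f{\left(J \right)} = - 3 J$
$7286 + f{\left(B{\left(-10 \right)} \right)} = 7286 - 0 = 7286 + 0 = 7286$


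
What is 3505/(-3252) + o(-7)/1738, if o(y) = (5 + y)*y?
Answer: -3023081/2825988 ≈ -1.0697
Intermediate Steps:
o(y) = y*(5 + y)
3505/(-3252) + o(-7)/1738 = 3505/(-3252) - 7*(5 - 7)/1738 = 3505*(-1/3252) - 7*(-2)*(1/1738) = -3505/3252 + 14*(1/1738) = -3505/3252 + 7/869 = -3023081/2825988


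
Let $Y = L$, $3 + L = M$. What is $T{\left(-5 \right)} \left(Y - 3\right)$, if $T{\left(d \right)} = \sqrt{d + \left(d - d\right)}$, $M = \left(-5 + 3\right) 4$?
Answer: $- 14 i \sqrt{5} \approx - 31.305 i$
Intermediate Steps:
$M = -8$ ($M = \left(-2\right) 4 = -8$)
$L = -11$ ($L = -3 - 8 = -11$)
$T{\left(d \right)} = \sqrt{d}$ ($T{\left(d \right)} = \sqrt{d + 0} = \sqrt{d}$)
$Y = -11$
$T{\left(-5 \right)} \left(Y - 3\right) = \sqrt{-5} \left(-11 - 3\right) = i \sqrt{5} \left(-14\right) = - 14 i \sqrt{5}$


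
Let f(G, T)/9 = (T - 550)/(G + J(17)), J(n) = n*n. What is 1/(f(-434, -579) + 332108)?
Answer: 145/48165821 ≈ 3.0104e-6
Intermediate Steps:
J(n) = n²
f(G, T) = 9*(-550 + T)/(289 + G) (f(G, T) = 9*((T - 550)/(G + 17²)) = 9*((-550 + T)/(G + 289)) = 9*((-550 + T)/(289 + G)) = 9*(-550 + T)/(289 + G))
1/(f(-434, -579) + 332108) = 1/(9*(-550 - 579)/(289 - 434) + 332108) = 1/(9*(-1129)/(-145) + 332108) = 1/(9*(-1/145)*(-1129) + 332108) = 1/(10161/145 + 332108) = 1/(48165821/145) = 145/48165821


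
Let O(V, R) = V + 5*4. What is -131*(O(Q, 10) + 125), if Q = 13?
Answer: -20698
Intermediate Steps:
O(V, R) = 20 + V (O(V, R) = V + 20 = 20 + V)
-131*(O(Q, 10) + 125) = -131*((20 + 13) + 125) = -131*(33 + 125) = -131*158 = -20698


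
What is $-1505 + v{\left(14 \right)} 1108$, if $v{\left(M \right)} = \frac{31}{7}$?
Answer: $\frac{23813}{7} \approx 3401.9$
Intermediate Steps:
$v{\left(M \right)} = \frac{31}{7}$ ($v{\left(M \right)} = 31 \cdot \frac{1}{7} = \frac{31}{7}$)
$-1505 + v{\left(14 \right)} 1108 = -1505 + \frac{31}{7} \cdot 1108 = -1505 + \frac{34348}{7} = \frac{23813}{7}$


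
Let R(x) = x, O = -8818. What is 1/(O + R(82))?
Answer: -1/8736 ≈ -0.00011447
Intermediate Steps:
1/(O + R(82)) = 1/(-8818 + 82) = 1/(-8736) = -1/8736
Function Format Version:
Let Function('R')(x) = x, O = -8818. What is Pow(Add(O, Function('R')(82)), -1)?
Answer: Rational(-1, 8736) ≈ -0.00011447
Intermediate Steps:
Pow(Add(O, Function('R')(82)), -1) = Pow(Add(-8818, 82), -1) = Pow(-8736, -1) = Rational(-1, 8736)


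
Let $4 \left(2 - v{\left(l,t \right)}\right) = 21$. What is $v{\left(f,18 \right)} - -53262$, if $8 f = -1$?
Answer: $\frac{213035}{4} \approx 53259.0$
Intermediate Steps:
$f = - \frac{1}{8}$ ($f = \frac{1}{8} \left(-1\right) = - \frac{1}{8} \approx -0.125$)
$v{\left(l,t \right)} = - \frac{13}{4}$ ($v{\left(l,t \right)} = 2 - \frac{21}{4} = - \frac{13}{4}$)
$v{\left(f,18 \right)} - -53262 = - \frac{13}{4} - -53262 = - \frac{13}{4} + 53262 = \frac{213035}{4}$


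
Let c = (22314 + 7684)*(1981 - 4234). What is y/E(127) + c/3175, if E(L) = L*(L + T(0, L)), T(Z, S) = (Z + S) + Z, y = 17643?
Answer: -17166274401/806450 ≈ -21286.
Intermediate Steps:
c = -67585494 (c = 29998*(-2253) = -67585494)
T(Z, S) = S + 2*Z (T(Z, S) = (S + Z) + Z = S + 2*Z)
E(L) = 2*L² (E(L) = L*(L + (L + 2*0)) = L*(L + (L + 0)) = L*(L + L) = L*(2*L) = 2*L²)
y/E(127) + c/3175 = 17643/((2*127²)) - 67585494/3175 = 17643/((2*16129)) - 67585494*1/3175 = 17643/32258 - 67585494/3175 = -17166274401/806450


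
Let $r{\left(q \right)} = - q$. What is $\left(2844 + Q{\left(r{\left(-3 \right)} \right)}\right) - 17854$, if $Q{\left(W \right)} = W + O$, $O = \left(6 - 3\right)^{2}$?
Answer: $-14998$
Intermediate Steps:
$O = 9$ ($O = 3^{2} = 9$)
$Q{\left(W \right)} = 9 + W$ ($Q{\left(W \right)} = W + 9 = 9 + W$)
$\left(2844 + Q{\left(r{\left(-3 \right)} \right)}\right) - 17854 = \left(2844 + \left(9 - -3\right)\right) - 17854 = \left(2844 + \left(9 + 3\right)\right) - 17854 = \left(2844 + 12\right) - 17854 = 2856 - 17854 = -14998$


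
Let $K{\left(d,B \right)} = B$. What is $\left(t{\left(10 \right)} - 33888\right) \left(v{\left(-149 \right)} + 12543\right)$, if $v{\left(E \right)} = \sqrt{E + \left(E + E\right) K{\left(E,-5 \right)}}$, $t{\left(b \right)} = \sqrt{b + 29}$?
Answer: $- 3 \left(4181 + \sqrt{149}\right) \left(33888 - \sqrt{39}\right) \approx -4.2622 \cdot 10^{8}$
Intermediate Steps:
$t{\left(b \right)} = \sqrt{29 + b}$
$v{\left(E \right)} = 3 \sqrt{- E}$ ($v{\left(E \right)} = \sqrt{E + \left(E + E\right) \left(-5\right)} = \sqrt{E + 2 E \left(-5\right)} = \sqrt{E - 10 E} = \sqrt{- 9 E} = 3 \sqrt{- E}$)
$\left(t{\left(10 \right)} - 33888\right) \left(v{\left(-149 \right)} + 12543\right) = \left(\sqrt{29 + 10} - 33888\right) \left(3 \sqrt{\left(-1\right) \left(-149\right)} + 12543\right) = \left(\sqrt{39} - 33888\right) \left(3 \sqrt{149} + 12543\right) = \left(-33888 + \sqrt{39}\right) \left(12543 + 3 \sqrt{149}\right)$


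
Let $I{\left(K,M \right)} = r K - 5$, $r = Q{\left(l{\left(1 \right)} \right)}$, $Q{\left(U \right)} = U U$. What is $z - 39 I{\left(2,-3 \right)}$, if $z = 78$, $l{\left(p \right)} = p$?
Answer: $195$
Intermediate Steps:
$Q{\left(U \right)} = U^{2}$
$r = 1$ ($r = 1^{2} = 1$)
$I{\left(K,M \right)} = -5 + K$ ($I{\left(K,M \right)} = 1 K - 5 = K - 5 = -5 + K$)
$z - 39 I{\left(2,-3 \right)} = 78 - 39 \left(-5 + 2\right) = 78 - -117 = 78 + 117 = 195$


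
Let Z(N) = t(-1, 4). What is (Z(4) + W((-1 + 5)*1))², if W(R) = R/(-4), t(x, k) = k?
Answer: 9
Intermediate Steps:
W(R) = -R/4 (W(R) = R*(-¼) = -R/4)
Z(N) = 4
(Z(4) + W((-1 + 5)*1))² = (4 - (-1 + 5)/4)² = (4 - 1)² = 3² = 9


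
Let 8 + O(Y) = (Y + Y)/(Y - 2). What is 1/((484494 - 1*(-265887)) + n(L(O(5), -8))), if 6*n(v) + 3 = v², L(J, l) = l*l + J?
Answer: 54/40552231 ≈ 1.3316e-6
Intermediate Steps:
O(Y) = -8 + 2*Y/(-2 + Y) (O(Y) = -8 + (Y + Y)/(Y - 2) = -8 + (2*Y)/(-2 + Y) = -8 + 2*Y/(-2 + Y))
L(J, l) = J + l² (L(J, l) = l² + J = J + l²)
n(v) = -½ + v²/6
1/((484494 - 1*(-265887)) + n(L(O(5), -8))) = 1/((484494 - 1*(-265887)) + (-½ + (2*(8 - 3*5)/(-2 + 5) + (-8)²)²/6)) = 1/((484494 + 265887) + (-½ + (2*(8 - 15)/3 + 64)²/6)) = 1/(750381 + (-½ + (2*(⅓)*(-7) + 64)²/6)) = 1/(750381 + (-½ + (-14/3 + 64)²/6)) = 1/(750381 + (-½ + (178/3)²/6)) = 1/(750381 + (-½ + (⅙)*(31684/9))) = 1/(750381 + (-½ + 15842/27)) = 1/(750381 + 31657/54) = 1/(40552231/54) = 54/40552231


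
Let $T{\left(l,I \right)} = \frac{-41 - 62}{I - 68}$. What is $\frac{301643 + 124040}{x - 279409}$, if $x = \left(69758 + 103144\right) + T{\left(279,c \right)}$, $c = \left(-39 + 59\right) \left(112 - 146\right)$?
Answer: $- \frac{318410884}{79667133} \approx -3.9968$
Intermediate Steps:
$c = -680$ ($c = 20 \left(-34\right) = -680$)
$T{\left(l,I \right)} = - \frac{103}{-68 + I}$
$x = \frac{129330799}{748}$ ($x = \left(69758 + 103144\right) - \frac{103}{-68 - 680} = 172902 - \frac{103}{-748} = 172902 - - \frac{103}{748} = 172902 + \frac{103}{748} = \frac{129330799}{748} \approx 1.729 \cdot 10^{5}$)
$\frac{301643 + 124040}{x - 279409} = \frac{301643 + 124040}{\frac{129330799}{748} - 279409} = \frac{425683}{- \frac{79667133}{748}} = 425683 \left(- \frac{748}{79667133}\right) = - \frac{318410884}{79667133}$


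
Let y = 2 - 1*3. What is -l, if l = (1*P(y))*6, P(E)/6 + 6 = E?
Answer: 252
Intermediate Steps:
y = -1 (y = 2 - 3 = -1)
P(E) = -36 + 6*E
l = -252 (l = (1*(-36 + 6*(-1)))*6 = (1*(-36 - 6))*6 = (1*(-42))*6 = -42*6 = -252)
-l = -1*(-252) = 252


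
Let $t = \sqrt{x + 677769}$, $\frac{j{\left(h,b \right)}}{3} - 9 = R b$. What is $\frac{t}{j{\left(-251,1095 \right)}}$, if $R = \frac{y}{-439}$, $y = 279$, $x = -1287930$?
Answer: $- \frac{439 i \sqrt{610161}}{904662} \approx - 0.37905 i$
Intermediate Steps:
$R = - \frac{279}{439}$ ($R = \frac{279}{-439} = 279 \left(- \frac{1}{439}\right) = - \frac{279}{439} \approx -0.63554$)
$j{\left(h,b \right)} = 27 - \frac{837 b}{439}$ ($j{\left(h,b \right)} = 27 + 3 \left(- \frac{279 b}{439}\right) = 27 - \frac{837 b}{439}$)
$t = i \sqrt{610161}$ ($t = \sqrt{-1287930 + 677769} = \sqrt{-610161} = i \sqrt{610161} \approx 781.13 i$)
$\frac{t}{j{\left(-251,1095 \right)}} = \frac{i \sqrt{610161}}{27 - \frac{916515}{439}} = \frac{i \sqrt{610161}}{- \frac{904662}{439}} = i \sqrt{610161} \left(- \frac{439}{904662}\right) = - \frac{439 i \sqrt{610161}}{904662}$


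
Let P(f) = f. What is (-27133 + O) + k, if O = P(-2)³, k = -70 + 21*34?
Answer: -26497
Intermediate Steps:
k = 644 (k = -70 + 714 = 644)
O = -8 (O = (-2)³ = -8)
(-27133 + O) + k = (-27133 - 8) + 644 = -27141 + 644 = -26497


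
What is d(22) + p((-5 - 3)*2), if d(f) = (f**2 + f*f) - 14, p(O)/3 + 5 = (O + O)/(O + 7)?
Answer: 2849/3 ≈ 949.67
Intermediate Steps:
p(O) = -15 + 6*O/(7 + O) (p(O) = -15 + 3*((O + O)/(O + 7)) = -15 + 3*((2*O)/(7 + O)) = -15 + 3*(2*O/(7 + O)) = -15 + 6*O/(7 + O))
d(f) = -14 + 2*f**2 (d(f) = (f**2 + f**2) - 14 = 2*f**2 - 14 = -14 + 2*f**2)
d(22) + p((-5 - 3)*2) = (-14 + 2*22**2) + 3*(-35 - 3*(-5 - 3)*2)/(7 + (-5 - 3)*2) = (-14 + 2*484) + 3*(-35 - (-24)*2)/(7 - 8*2) = (-14 + 968) + 3*(-35 - 3*(-16))/(7 - 16) = 954 + 3*(-35 + 48)/(-9) = 954 + 3*(-1/9)*13 = 954 - 13/3 = 2849/3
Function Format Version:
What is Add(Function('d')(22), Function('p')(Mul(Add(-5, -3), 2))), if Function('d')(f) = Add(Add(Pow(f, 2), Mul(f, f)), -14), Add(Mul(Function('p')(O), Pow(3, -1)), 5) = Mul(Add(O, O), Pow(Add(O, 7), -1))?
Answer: Rational(2849, 3) ≈ 949.67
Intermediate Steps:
Function('p')(O) = Add(-15, Mul(6, O, Pow(Add(7, O), -1))) (Function('p')(O) = Add(-15, Mul(3, Mul(Add(O, O), Pow(Add(O, 7), -1)))) = Add(-15, Mul(3, Mul(Mul(2, O), Pow(Add(7, O), -1)))) = Add(-15, Mul(3, Mul(2, O, Pow(Add(7, O), -1)))) = Add(-15, Mul(6, O, Pow(Add(7, O), -1))))
Function('d')(f) = Add(-14, Mul(2, Pow(f, 2))) (Function('d')(f) = Add(Add(Pow(f, 2), Pow(f, 2)), -14) = Add(Mul(2, Pow(f, 2)), -14) = Add(-14, Mul(2, Pow(f, 2))))
Add(Function('d')(22), Function('p')(Mul(Add(-5, -3), 2))) = Add(Add(-14, Mul(2, Pow(22, 2))), Mul(3, Pow(Add(7, Mul(Add(-5, -3), 2)), -1), Add(-35, Mul(-3, Mul(Add(-5, -3), 2))))) = Add(Add(-14, Mul(2, 484)), Mul(3, Pow(Add(7, Mul(-8, 2)), -1), Add(-35, Mul(-3, Mul(-8, 2))))) = Add(Add(-14, 968), Mul(3, Pow(Add(7, -16), -1), Add(-35, Mul(-3, -16)))) = Add(954, Mul(3, Pow(-9, -1), Add(-35, 48))) = Add(954, Mul(3, Rational(-1, 9), 13)) = Add(954, Rational(-13, 3)) = Rational(2849, 3)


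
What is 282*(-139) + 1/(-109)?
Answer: -4272583/109 ≈ -39198.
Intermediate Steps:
282*(-139) + 1/(-109) = -39198 - 1/109 = -4272583/109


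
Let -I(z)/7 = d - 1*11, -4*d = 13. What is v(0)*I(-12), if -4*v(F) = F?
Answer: 0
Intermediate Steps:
d = -13/4 (d = -¼*13 = -13/4 ≈ -3.2500)
v(F) = -F/4
I(z) = 399/4 (I(z) = -7*(-13/4 - 1*11) = -7*(-13/4 - 11) = -7*(-57/4) = 399/4)
v(0)*I(-12) = -¼*0*(399/4) = 0*(399/4) = 0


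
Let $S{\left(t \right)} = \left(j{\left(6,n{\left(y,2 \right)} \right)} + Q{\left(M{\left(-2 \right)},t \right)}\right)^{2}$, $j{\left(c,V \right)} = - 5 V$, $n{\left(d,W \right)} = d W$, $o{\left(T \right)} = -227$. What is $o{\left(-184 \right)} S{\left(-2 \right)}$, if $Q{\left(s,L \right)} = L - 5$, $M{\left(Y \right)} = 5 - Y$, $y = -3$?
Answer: $-120083$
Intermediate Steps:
$n{\left(d,W \right)} = W d$
$Q{\left(s,L \right)} = -5 + L$ ($Q{\left(s,L \right)} = L - 5 = -5 + L$)
$S{\left(t \right)} = \left(25 + t\right)^{2}$ ($S{\left(t \right)} = \left(- 5 \cdot 2 \left(-3\right) + \left(-5 + t\right)\right)^{2} = \left(\left(-5\right) \left(-6\right) + \left(-5 + t\right)\right)^{2} = \left(30 + \left(-5 + t\right)\right)^{2} = \left(25 + t\right)^{2}$)
$o{\left(-184 \right)} S{\left(-2 \right)} = - 227 \left(25 - 2\right)^{2} = - 227 \cdot 23^{2} = \left(-227\right) 529 = -120083$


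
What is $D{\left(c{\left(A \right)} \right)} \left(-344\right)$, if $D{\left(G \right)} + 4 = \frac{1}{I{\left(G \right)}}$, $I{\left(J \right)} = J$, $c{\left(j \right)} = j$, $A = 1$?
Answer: $1032$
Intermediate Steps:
$D{\left(G \right)} = -4 + \frac{1}{G}$
$D{\left(c{\left(A \right)} \right)} \left(-344\right) = \left(-4 + 1^{-1}\right) \left(-344\right) = \left(-4 + 1\right) \left(-344\right) = \left(-3\right) \left(-344\right) = 1032$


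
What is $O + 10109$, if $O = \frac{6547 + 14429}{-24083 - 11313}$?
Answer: $\frac{89449297}{8849} \approx 10108.0$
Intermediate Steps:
$O = - \frac{5244}{8849}$ ($O = \frac{20976}{-35396} = 20976 \left(- \frac{1}{35396}\right) = - \frac{5244}{8849} \approx -0.59261$)
$O + 10109 = - \frac{5244}{8849} + 10109 = \frac{89449297}{8849}$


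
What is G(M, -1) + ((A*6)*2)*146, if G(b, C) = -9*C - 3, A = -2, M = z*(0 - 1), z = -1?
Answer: -3498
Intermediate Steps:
M = 1 (M = -(0 - 1) = -1*(-1) = 1)
G(b, C) = -3 - 9*C
G(M, -1) + ((A*6)*2)*146 = (-3 - 9*(-1)) + (-2*6*2)*146 = (-3 + 9) - 12*2*146 = 6 - 24*146 = 6 - 3504 = -3498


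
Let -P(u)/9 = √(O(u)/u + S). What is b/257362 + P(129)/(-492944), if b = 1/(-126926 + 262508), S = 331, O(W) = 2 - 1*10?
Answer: 1/34893654684 + 3*√5507139/21196592 ≈ 0.00033214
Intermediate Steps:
O(W) = -8 (O(W) = 2 - 10 = -8)
b = 1/135582 ≈ 7.3756e-6
P(u) = -9*√(331 - 8/u) (P(u) = -9*√(-8/u + 331) = -9*√(331 - 8/u))
b/257362 + P(129)/(-492944) = (1/135582)/257362 - 9*√(331 - 8/129)/(-492944) = (1/135582)*(1/257362) - 9*√(331 - 8*1/129)*(-1/492944) = 1/34893654684 - 9*√(331 - 8/129)*(-1/492944) = 1/34893654684 - 3*√5507139/43*(-1/492944) = 1/34893654684 + 3*√5507139/21196592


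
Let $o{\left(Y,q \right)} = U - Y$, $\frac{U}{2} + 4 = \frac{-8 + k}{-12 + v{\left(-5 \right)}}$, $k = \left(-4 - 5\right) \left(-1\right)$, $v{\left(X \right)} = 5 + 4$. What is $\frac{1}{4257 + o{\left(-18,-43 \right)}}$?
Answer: $\frac{3}{12799} \approx 0.00023439$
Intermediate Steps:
$v{\left(X \right)} = 9$
$k = 9$ ($k = \left(-9\right) \left(-1\right) = 9$)
$U = - \frac{26}{3}$ ($U = -8 + 2 \frac{-8 + 9}{-12 + 9} = -8 + 2 \cdot 1 \frac{1}{-3} = -8 + 2 \cdot 1 \left(- \frac{1}{3}\right) = -8 + 2 \left(- \frac{1}{3}\right) = -8 - \frac{2}{3} = - \frac{26}{3} \approx -8.6667$)
$o{\left(Y,q \right)} = - \frac{26}{3} - Y$
$\frac{1}{4257 + o{\left(-18,-43 \right)}} = \frac{1}{4257 - - \frac{28}{3}} = \frac{1}{4257 + \left(- \frac{26}{3} + 18\right)} = \frac{1}{4257 + \frac{28}{3}} = \frac{1}{\frac{12799}{3}} = \frac{3}{12799}$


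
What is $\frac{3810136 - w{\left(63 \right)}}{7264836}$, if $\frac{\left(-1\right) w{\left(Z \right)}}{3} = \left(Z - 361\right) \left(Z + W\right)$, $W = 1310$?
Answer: $\frac{1291337}{3632418} \approx 0.3555$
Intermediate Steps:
$w{\left(Z \right)} = - 3 \left(-361 + Z\right) \left(1310 + Z\right)$ ($w{\left(Z \right)} = - 3 \left(Z - 361\right) \left(Z + 1310\right) = - 3 \left(-361 + Z\right) \left(1310 + Z\right)$)
$\frac{3810136 - w{\left(63 \right)}}{7264836} = \frac{3810136 - \left(1418730 - 179361 - 3 \cdot 63^{2}\right)}{7264836} = \left(3810136 - \left(1418730 - 179361 - 11907\right)\right) \frac{1}{7264836} = \left(3810136 - 1227462\right) \frac{1}{7264836} = 2582674 \cdot \frac{1}{7264836} = \frac{1291337}{3632418}$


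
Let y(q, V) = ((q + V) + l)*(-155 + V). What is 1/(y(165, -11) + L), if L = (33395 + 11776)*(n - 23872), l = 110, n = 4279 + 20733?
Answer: 1/51451116 ≈ 1.9436e-8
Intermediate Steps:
n = 25012
y(q, V) = (-155 + V)*(110 + V + q) (y(q, V) = ((q + V) + 110)*(-155 + V) = ((V + q) + 110)*(-155 + V) = (110 + V + q)*(-155 + V) = (-155 + V)*(110 + V + q))
L = 51494940 (L = (33395 + 11776)*(25012 - 23872) = 45171*1140 = 51494940)
1/(y(165, -11) + L) = 1/((-17050 + (-11)**2 - 155*165 - 45*(-11) - 11*165) + 51494940) = 1/((-17050 + 121 - 25575 + 495 - 1815) + 51494940) = 1/(-43824 + 51494940) = 1/51451116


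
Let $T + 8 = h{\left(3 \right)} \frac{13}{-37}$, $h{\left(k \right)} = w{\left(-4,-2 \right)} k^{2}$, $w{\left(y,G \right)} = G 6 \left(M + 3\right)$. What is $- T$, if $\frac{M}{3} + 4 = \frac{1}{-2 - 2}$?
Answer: $\frac{13985}{37} \approx 377.97$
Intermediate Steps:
$M = - \frac{51}{4}$ ($M = -12 + \frac{3}{-2 - 2} = -12 + \frac{3}{-4} = -12 + 3 \left(- \frac{1}{4}\right) = -12 - \frac{3}{4} = - \frac{51}{4} \approx -12.75$)
$w{\left(y,G \right)} = - \frac{117 G}{2}$ ($w{\left(y,G \right)} = G 6 \left(- \frac{51}{4} + 3\right) = 6 G \left(- \frac{39}{4}\right) = - \frac{117 G}{2}$)
$h{\left(k \right)} = 117 k^{2}$ ($h{\left(k \right)} = \left(- \frac{117}{2}\right) \left(-2\right) k^{2} = 117 k^{2}$)
$T = - \frac{13985}{37}$ ($T = -8 + 117 \cdot 3^{2} \frac{13}{-37} = -8 + 117 \cdot 9 \cdot 13 \left(- \frac{1}{37}\right) = -8 + 1053 \left(- \frac{13}{37}\right) = -8 - \frac{13689}{37} = - \frac{13985}{37} \approx -377.97$)
$- T = \left(-1\right) \left(- \frac{13985}{37}\right) = \frac{13985}{37}$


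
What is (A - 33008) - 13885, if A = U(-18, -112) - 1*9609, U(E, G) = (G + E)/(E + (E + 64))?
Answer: -791093/14 ≈ -56507.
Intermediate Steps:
U(E, G) = (E + G)/(64 + 2*E) (U(E, G) = (E + G)/(E + (64 + E)) = (E + G)/(64 + 2*E))
A = -134591/14 (A = (-18 - 112)/(2*(32 - 18)) - 1*9609 = (½)*(-130)/14 - 9609 = (½)*(1/14)*(-130) - 9609 = -65/14 - 9609 = -134591/14 ≈ -9613.6)
(A - 33008) - 13885 = (-134591/14 - 33008) - 13885 = -596703/14 - 13885 = -791093/14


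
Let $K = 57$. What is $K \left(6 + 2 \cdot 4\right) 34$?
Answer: $27132$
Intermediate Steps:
$K \left(6 + 2 \cdot 4\right) 34 = 57 \left(6 + 2 \cdot 4\right) 34 = 57 \left(6 + 8\right) 34 = 57 \cdot 14 \cdot 34 = 798 \cdot 34 = 27132$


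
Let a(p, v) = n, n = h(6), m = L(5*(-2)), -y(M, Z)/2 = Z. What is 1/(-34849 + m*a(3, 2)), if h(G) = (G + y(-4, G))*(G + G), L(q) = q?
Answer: -1/34129 ≈ -2.9301e-5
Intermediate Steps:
y(M, Z) = -2*Z
h(G) = -2*G² (h(G) = (G - 2*G)*(G + G) = (-G)*(2*G) = -2*G²)
m = -10 (m = 5*(-2) = -10)
n = -72 (n = -2*6² = -2*36 = -72)
a(p, v) = -72
1/(-34849 + m*a(3, 2)) = 1/(-34849 - 10*(-72)) = 1/(-34849 + 720) = 1/(-34129) = -1/34129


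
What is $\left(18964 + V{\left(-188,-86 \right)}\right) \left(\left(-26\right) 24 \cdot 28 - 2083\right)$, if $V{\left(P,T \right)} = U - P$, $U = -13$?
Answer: $-374263145$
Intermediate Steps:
$V{\left(P,T \right)} = -13 - P$
$\left(18964 + V{\left(-188,-86 \right)}\right) \left(\left(-26\right) 24 \cdot 28 - 2083\right) = \left(18964 - -175\right) \left(\left(-26\right) 24 \cdot 28 - 2083\right) = \left(18964 + \left(-13 + 188\right)\right) \left(\left(-624\right) 28 - 2083\right) = \left(18964 + 175\right) \left(-17472 - 2083\right) = 19139 \left(-19555\right) = -374263145$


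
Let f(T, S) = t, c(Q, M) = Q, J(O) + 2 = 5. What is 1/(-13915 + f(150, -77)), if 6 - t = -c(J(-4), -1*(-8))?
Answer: -1/13906 ≈ -7.1911e-5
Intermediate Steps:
J(O) = 3 (J(O) = -2 + 5 = 3)
t = 9 (t = 6 - (-1)*3 = 6 - 1*(-3) = 6 + 3 = 9)
f(T, S) = 9
1/(-13915 + f(150, -77)) = 1/(-13915 + 9) = 1/(-13906) = -1/13906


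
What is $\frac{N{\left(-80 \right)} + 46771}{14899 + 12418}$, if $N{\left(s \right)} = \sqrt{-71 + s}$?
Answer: $\frac{46771}{27317} + \frac{i \sqrt{151}}{27317} \approx 1.7122 + 0.00044984 i$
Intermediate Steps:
$\frac{N{\left(-80 \right)} + 46771}{14899 + 12418} = \frac{\sqrt{-71 - 80} + 46771}{14899 + 12418} = \frac{\sqrt{-151} + 46771}{27317} = \left(i \sqrt{151} + 46771\right) \frac{1}{27317} = \left(46771 + i \sqrt{151}\right) \frac{1}{27317} = \frac{46771}{27317} + \frac{i \sqrt{151}}{27317}$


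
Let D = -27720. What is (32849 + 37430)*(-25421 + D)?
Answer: -3734696339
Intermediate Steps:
(32849 + 37430)*(-25421 + D) = (32849 + 37430)*(-25421 - 27720) = 70279*(-53141) = -3734696339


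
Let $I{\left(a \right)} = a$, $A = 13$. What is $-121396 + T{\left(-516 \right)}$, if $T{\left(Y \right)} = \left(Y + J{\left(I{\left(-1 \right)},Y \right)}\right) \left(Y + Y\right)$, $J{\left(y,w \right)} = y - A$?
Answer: $425564$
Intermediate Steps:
$J{\left(y,w \right)} = -13 + y$ ($J{\left(y,w \right)} = y - 13 = -13 + y$)
$T{\left(Y \right)} = 2 Y \left(-14 + Y\right)$ ($T{\left(Y \right)} = \left(Y - 14\right) \left(Y + Y\right) = \left(Y - 14\right) 2 Y = \left(-14 + Y\right) 2 Y = 2 Y \left(-14 + Y\right)$)
$-121396 + T{\left(-516 \right)} = -121396 + 2 \left(-516\right) \left(-14 - 516\right) = -121396 + 2 \left(-516\right) \left(-530\right) = -121396 + 546960 = 425564$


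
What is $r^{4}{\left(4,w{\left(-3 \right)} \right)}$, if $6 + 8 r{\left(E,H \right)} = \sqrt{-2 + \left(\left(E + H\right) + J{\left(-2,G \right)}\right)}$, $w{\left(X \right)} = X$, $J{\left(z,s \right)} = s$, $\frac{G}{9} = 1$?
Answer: $\frac{\left(3 - \sqrt{2}\right)^{4}}{256} \approx 0.024702$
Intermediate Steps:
$G = 9$ ($G = 9 \cdot 1 = 9$)
$r{\left(E,H \right)} = - \frac{3}{4} + \frac{\sqrt{7 + E + H}}{8}$ ($r{\left(E,H \right)} = - \frac{3}{4} + \frac{\sqrt{-2 + \left(\left(E + H\right) + 9\right)}}{8} = - \frac{3}{4} + \frac{\sqrt{-2 + \left(9 + E + H\right)}}{8} = - \frac{3}{4} + \frac{\sqrt{7 + E + H}}{8}$)
$r^{4}{\left(4,w{\left(-3 \right)} \right)} = \left(- \frac{3}{4} + \frac{\sqrt{7 + 4 - 3}}{8}\right)^{4} = \left(- \frac{3}{4} + \frac{\sqrt{8}}{8}\right)^{4} = \left(- \frac{3}{4} + \frac{2 \sqrt{2}}{8}\right)^{4} = \left(- \frac{3}{4} + \frac{\sqrt{2}}{4}\right)^{4}$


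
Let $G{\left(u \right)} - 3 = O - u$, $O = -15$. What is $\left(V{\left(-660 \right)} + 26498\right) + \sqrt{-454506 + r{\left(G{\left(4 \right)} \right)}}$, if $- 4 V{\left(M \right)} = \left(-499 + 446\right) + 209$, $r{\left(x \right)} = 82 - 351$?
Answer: $26459 + 5 i \sqrt{18191} \approx 26459.0 + 674.37 i$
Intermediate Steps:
$G{\left(u \right)} = -12 - u$ ($G{\left(u \right)} = 3 - \left(15 + u\right) = -12 - u$)
$r{\left(x \right)} = -269$
$V{\left(M \right)} = -39$ ($V{\left(M \right)} = - \frac{\left(-499 + 446\right) + 209}{4} = - \frac{-53 + 209}{4} = \left(- \frac{1}{4}\right) 156 = -39$)
$\left(V{\left(-660 \right)} + 26498\right) + \sqrt{-454506 + r{\left(G{\left(4 \right)} \right)}} = \left(-39 + 26498\right) + \sqrt{-454506 - 269} = 26459 + \sqrt{-454775} = 26459 + 5 i \sqrt{18191}$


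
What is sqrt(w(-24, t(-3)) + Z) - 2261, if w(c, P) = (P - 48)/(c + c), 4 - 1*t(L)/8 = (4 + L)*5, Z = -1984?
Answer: -2261 + I*sqrt(71382)/6 ≈ -2261.0 + 44.529*I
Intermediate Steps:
t(L) = -128 - 40*L (t(L) = 32 - 8*(4 + L)*5 = 32 - 8*(20 + 5*L) = 32 + (-160 - 40*L) = -128 - 40*L)
w(c, P) = (-48 + P)/(2*c) (w(c, P) = (-48 + P)/((2*c)) = (-48 + P)*(1/(2*c)) = (-48 + P)/(2*c))
sqrt(w(-24, t(-3)) + Z) - 2261 = sqrt((1/2)*(-48 + (-128 - 40*(-3)))/(-24) - 1984) - 2261 = sqrt((1/2)*(-1/24)*(-48 + (-128 + 120)) - 1984) - 2261 = sqrt((1/2)*(-1/24)*(-48 - 8) - 1984) - 2261 = sqrt((1/2)*(-1/24)*(-56) - 1984) - 2261 = sqrt(7/6 - 1984) - 2261 = sqrt(-11897/6) - 2261 = I*sqrt(71382)/6 - 2261 = -2261 + I*sqrt(71382)/6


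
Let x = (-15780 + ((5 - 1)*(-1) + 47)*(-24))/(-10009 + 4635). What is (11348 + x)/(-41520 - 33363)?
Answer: -30500482/201210621 ≈ -0.15158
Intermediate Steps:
x = 8406/2687 (x = (-15780 + (4*(-1) + 47)*(-24))/(-5374) = (-15780 + (-4 + 47)*(-24))*(-1/5374) = (-15780 + 43*(-24))*(-1/5374) = (-15780 - 1032)*(-1/5374) = -16812*(-1/5374) = 8406/2687 ≈ 3.1284)
(11348 + x)/(-41520 - 33363) = (11348 + 8406/2687)/(-41520 - 33363) = (30500482/2687)/(-74883) = (30500482/2687)*(-1/74883) = -30500482/201210621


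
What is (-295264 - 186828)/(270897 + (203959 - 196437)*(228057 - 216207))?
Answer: -482092/89406597 ≈ -0.0053921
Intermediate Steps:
(-295264 - 186828)/(270897 + (203959 - 196437)*(228057 - 216207)) = -482092/(270897 + 7522*11850) = -482092/(270897 + 89135700) = -482092/89406597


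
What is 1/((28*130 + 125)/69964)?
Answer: 69964/3765 ≈ 18.583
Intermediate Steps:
1/((28*130 + 125)/69964) = 1/((3640 + 125)*(1/69964)) = 1/(3765*(1/69964)) = 1/(3765/69964) = 69964/3765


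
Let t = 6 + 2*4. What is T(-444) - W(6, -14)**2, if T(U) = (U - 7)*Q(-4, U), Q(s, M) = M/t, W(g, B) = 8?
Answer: 99674/7 ≈ 14239.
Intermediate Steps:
t = 14 (t = 6 + 8 = 14)
Q(s, M) = M/14
T(U) = U*(-7 + U)/14 (T(U) = (U - 7)*(U/14) = (-7 + U)*(U/14) = U*(-7 + U)/14)
T(-444) - W(6, -14)**2 = (1/14)*(-444)*(-7 - 444) - 1*8**2 = (1/14)*(-444)*(-451) - 1*64 = 100122/7 - 64 = 99674/7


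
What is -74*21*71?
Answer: -110334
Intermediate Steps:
-74*21*71 = -1554*71 = -110334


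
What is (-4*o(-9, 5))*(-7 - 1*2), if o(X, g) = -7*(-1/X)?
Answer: -28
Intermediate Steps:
o(X, g) = 7/X (o(X, g) = -(-7)/X = 7/X)
(-4*o(-9, 5))*(-7 - 1*2) = (-28/(-9))*(-7 - 1*2) = (-28*(-1)/9)*(-7 - 2) = -4*(-7/9)*(-9) = (28/9)*(-9) = -28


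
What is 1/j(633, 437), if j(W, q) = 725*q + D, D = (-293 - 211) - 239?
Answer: 1/316082 ≈ 3.1637e-6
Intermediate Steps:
D = -743 (D = -504 - 239 = -743)
j(W, q) = -743 + 725*q (j(W, q) = 725*q - 743 = -743 + 725*q)
1/j(633, 437) = 1/(-743 + 725*437) = 1/(-743 + 316825) = 1/316082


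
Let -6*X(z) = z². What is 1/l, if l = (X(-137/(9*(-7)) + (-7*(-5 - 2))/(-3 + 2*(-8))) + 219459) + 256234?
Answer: 4298427/2044731517783 ≈ 2.1022e-6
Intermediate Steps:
X(z) = -z²/6
l = 2044731517783/4298427 (l = (-(-137/(9*(-7)) + (-7*(-5 - 2))/(-3 + 2*(-8)))²/6 + 219459) + 256234 = (-(-137/(-63) + (-7*(-7))/(-3 - 16))²/6 + 219459) + 256234 = (-(-137*(-1/63) + 49/(-19))²/6 + 219459) + 256234 = (-(137/63 + 49*(-1/19))²/6 + 219459) + 256234 = (-(137/63 - 49/19)²/6 + 219459) + 256234 = (-(-484/1197)²/6 + 219459) + 256234 = (-⅙*234256/1432809 + 219459) + 256234 = (-117128/4298427 + 219459) + 256234 = 943328373865/4298427 + 256234 = 2044731517783/4298427 ≈ 4.7569e+5)
1/l = 1/(2044731517783/4298427) = 4298427/2044731517783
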